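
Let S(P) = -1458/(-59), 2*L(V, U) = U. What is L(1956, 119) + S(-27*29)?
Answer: 9937/118 ≈ 84.212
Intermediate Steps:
L(V, U) = U/2
S(P) = 1458/59 (S(P) = -1458*(-1/59) = 1458/59)
L(1956, 119) + S(-27*29) = (1/2)*119 + 1458/59 = 119/2 + 1458/59 = 9937/118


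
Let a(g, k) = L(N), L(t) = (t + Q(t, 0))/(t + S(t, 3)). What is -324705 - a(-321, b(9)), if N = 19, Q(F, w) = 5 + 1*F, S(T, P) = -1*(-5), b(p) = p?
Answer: -7792963/24 ≈ -3.2471e+5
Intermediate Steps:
S(T, P) = 5
Q(F, w) = 5 + F
L(t) = (5 + 2*t)/(5 + t) (L(t) = (t + (5 + t))/(t + 5) = (5 + 2*t)/(5 + t))
a(g, k) = 43/24 (a(g, k) = (5 + 2*19)/(5 + 19) = (5 + 38)/24 = (1/24)*43 = 43/24)
-324705 - a(-321, b(9)) = -324705 - 1*43/24 = -324705 - 43/24 = -7792963/24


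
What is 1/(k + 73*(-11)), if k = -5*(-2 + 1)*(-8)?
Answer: -1/843 ≈ -0.0011862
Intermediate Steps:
k = -40 (k = -5*(-1)*(-8) = 5*(-8) = -40)
1/(k + 73*(-11)) = 1/(-40 + 73*(-11)) = 1/(-40 - 803) = 1/(-843) = -1/843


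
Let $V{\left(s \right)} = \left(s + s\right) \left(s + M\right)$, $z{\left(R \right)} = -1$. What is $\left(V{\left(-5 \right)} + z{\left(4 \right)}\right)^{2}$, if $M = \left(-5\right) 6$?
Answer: $121801$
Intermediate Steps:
$M = -30$
$V{\left(s \right)} = 2 s \left(-30 + s\right)$ ($V{\left(s \right)} = \left(s + s\right) \left(s - 30\right) = 2 s \left(-30 + s\right)$)
$\left(V{\left(-5 \right)} + z{\left(4 \right)}\right)^{2} = \left(2 \left(-5\right) \left(-30 - 5\right) - 1\right)^{2} = \left(2 \left(-5\right) \left(-35\right) - 1\right)^{2} = \left(350 - 1\right)^{2} = 349^{2} = 121801$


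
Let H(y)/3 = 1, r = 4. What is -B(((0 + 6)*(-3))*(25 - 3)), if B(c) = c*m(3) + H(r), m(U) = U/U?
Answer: 393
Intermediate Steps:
H(y) = 3 (H(y) = 3*1 = 3)
m(U) = 1
B(c) = 3 + c (B(c) = c*1 + 3 = c + 3 = 3 + c)
-B(((0 + 6)*(-3))*(25 - 3)) = -(3 + ((0 + 6)*(-3))*(25 - 3)) = -(3 + (6*(-3))*22) = -(3 - 18*22) = -(3 - 396) = -1*(-393) = 393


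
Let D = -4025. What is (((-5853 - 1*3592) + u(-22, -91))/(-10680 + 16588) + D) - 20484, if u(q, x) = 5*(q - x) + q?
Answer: -72404147/2954 ≈ -24511.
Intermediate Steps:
u(q, x) = -5*x + 6*q (u(q, x) = (-5*x + 5*q) + q = -5*x + 6*q)
(((-5853 - 1*3592) + u(-22, -91))/(-10680 + 16588) + D) - 20484 = (((-5853 - 1*3592) + (-5*(-91) + 6*(-22)))/(-10680 + 16588) - 4025) - 20484 = (((-5853 - 3592) + (455 - 132))/5908 - 4025) - 20484 = ((-9445 + 323)*(1/5908) - 4025) - 20484 = (-9122*1/5908 - 4025) - 20484 = (-4561/2954 - 4025) - 20484 = -11894411/2954 - 20484 = -72404147/2954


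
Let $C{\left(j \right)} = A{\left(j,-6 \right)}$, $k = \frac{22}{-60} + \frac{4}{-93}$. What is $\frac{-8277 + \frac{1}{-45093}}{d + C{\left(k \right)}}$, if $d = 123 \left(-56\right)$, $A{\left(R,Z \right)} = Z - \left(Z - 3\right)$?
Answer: $\frac{21954986}{18262665} \approx 1.2022$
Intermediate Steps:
$A{\left(R,Z \right)} = 3$ ($A{\left(R,Z \right)} = Z - \left(Z - 3\right) = Z - \left(-3 + Z\right) = 3$)
$k = - \frac{127}{310}$ ($k = 22 \left(- \frac{1}{60}\right) + 4 \left(- \frac{1}{93}\right) = - \frac{11}{30} - \frac{4}{93} = - \frac{127}{310} \approx -0.40968$)
$C{\left(j \right)} = 3$
$d = -6888$
$\frac{-8277 + \frac{1}{-45093}}{d + C{\left(k \right)}} = \frac{-8277 + \frac{1}{-45093}}{-6888 + 3} = \frac{-8277 - \frac{1}{45093}}{-6885} = \left(- \frac{373234762}{45093}\right) \left(- \frac{1}{6885}\right) = \frac{21954986}{18262665}$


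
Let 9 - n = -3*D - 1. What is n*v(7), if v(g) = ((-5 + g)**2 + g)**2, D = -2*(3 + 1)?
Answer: -1694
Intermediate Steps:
D = -8 (D = -2*4 = -8)
n = -14 (n = 9 - (-3*(-8) - 1) = 9 - (24 - 1) = 9 - 1*23 = 9 - 23 = -14)
v(g) = (g + (-5 + g)**2)**2
n*v(7) = -14*(7 + (-5 + 7)**2)**2 = -14*(7 + 2**2)**2 = -14*(7 + 4)**2 = -14*11**2 = -14*121 = -1694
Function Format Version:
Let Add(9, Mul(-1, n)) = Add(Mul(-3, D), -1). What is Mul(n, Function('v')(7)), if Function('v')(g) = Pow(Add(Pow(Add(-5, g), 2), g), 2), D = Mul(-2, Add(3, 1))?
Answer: -1694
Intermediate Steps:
D = -8 (D = Mul(-2, 4) = -8)
n = -14 (n = Add(9, Mul(-1, Add(Mul(-3, -8), -1))) = Add(9, Mul(-1, Add(24, -1))) = Add(9, Mul(-1, 23)) = Add(9, -23) = -14)
Function('v')(g) = Pow(Add(g, Pow(Add(-5, g), 2)), 2)
Mul(n, Function('v')(7)) = Mul(-14, Pow(Add(7, Pow(Add(-5, 7), 2)), 2)) = Mul(-14, Pow(Add(7, Pow(2, 2)), 2)) = Mul(-14, Pow(Add(7, 4), 2)) = Mul(-14, Pow(11, 2)) = Mul(-14, 121) = -1694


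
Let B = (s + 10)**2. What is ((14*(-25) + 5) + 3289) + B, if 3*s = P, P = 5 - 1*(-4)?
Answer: 3113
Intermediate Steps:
P = 9 (P = 5 + 4 = 9)
s = 3 (s = (1/3)*9 = 3)
B = 169 (B = (3 + 10)**2 = 13**2 = 169)
((14*(-25) + 5) + 3289) + B = ((14*(-25) + 5) + 3289) + 169 = ((-350 + 5) + 3289) + 169 = (-345 + 3289) + 169 = 2944 + 169 = 3113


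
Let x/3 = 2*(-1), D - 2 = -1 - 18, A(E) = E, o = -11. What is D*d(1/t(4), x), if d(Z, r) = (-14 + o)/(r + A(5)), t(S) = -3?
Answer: -425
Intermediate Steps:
D = -17 (D = 2 + (-1 - 18) = 2 - 19 = -17)
x = -6 (x = 3*(2*(-1)) = 3*(-2) = -6)
d(Z, r) = -25/(5 + r) (d(Z, r) = (-14 - 11)/(r + 5) = -25/(5 + r))
D*d(1/t(4), x) = -(-425)/(5 - 6) = -(-425)/(-1) = -(-425)*(-1) = -17*25 = -425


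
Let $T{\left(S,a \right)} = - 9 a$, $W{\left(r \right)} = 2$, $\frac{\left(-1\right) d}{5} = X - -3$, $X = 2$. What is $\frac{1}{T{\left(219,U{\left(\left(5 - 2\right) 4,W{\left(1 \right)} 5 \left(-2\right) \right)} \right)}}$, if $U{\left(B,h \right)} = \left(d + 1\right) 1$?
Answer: $\frac{1}{216} \approx 0.0046296$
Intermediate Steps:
$d = -25$ ($d = - 5 \left(2 - -3\right) = - 5 \left(2 + 3\right) = \left(-5\right) 5 = -25$)
$U{\left(B,h \right)} = -24$ ($U{\left(B,h \right)} = \left(-25 + 1\right) 1 = \left(-24\right) 1 = -24$)
$\frac{1}{T{\left(219,U{\left(\left(5 - 2\right) 4,W{\left(1 \right)} 5 \left(-2\right) \right)} \right)}} = \frac{1}{\left(-9\right) \left(-24\right)} = \frac{1}{216}$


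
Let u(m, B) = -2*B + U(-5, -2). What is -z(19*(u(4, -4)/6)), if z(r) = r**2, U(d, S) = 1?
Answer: -3249/4 ≈ -812.25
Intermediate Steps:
u(m, B) = 1 - 2*B (u(m, B) = -2*B + 1 = 1 - 2*B)
-z(19*(u(4, -4)/6)) = -(19*((1 - 2*(-4))/6))**2 = -(19*((1 + 8)*(1/6)))**2 = -(19*(9*(1/6)))**2 = -(19*(3/2))**2 = -(57/2)**2 = -1*3249/4 = -3249/4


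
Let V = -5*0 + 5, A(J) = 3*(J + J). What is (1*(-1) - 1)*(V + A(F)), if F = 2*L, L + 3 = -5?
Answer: 182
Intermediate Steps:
L = -8 (L = -3 - 5 = -8)
F = -16 (F = 2*(-8) = -16)
A(J) = 6*J (A(J) = 3*(2*J) = 6*J)
V = 5 (V = 0 + 5 = 5)
(1*(-1) - 1)*(V + A(F)) = (1*(-1) - 1)*(5 + 6*(-16)) = (-1 - 1)*(5 - 96) = -2*(-91) = 182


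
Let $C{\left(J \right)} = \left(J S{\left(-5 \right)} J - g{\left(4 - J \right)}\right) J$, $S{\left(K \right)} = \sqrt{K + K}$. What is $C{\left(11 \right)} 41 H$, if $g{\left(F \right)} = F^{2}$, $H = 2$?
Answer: $-44198 + 109142 i \sqrt{10} \approx -44198.0 + 3.4514 \cdot 10^{5} i$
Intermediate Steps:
$S{\left(K \right)} = \sqrt{2} \sqrt{K}$ ($S{\left(K \right)} = \sqrt{2 K} = \sqrt{2} \sqrt{K}$)
$C{\left(J \right)} = J \left(- \left(4 - J\right)^{2} + i \sqrt{10} J^{2}\right)$ ($C{\left(J \right)} = \left(J \sqrt{2} \sqrt{-5} J - \left(4 - J\right)^{2}\right) J = \left(J \sqrt{2} i \sqrt{5} J - \left(4 - J\right)^{2}\right) J = \left(J i \sqrt{10} J - \left(4 - J\right)^{2}\right) J = \left(i J \sqrt{10} J - \left(4 - J\right)^{2}\right) J = \left(i \sqrt{10} J^{2} - \left(4 - J\right)^{2}\right) J = \left(- \left(4 - J\right)^{2} + i \sqrt{10} J^{2}\right) J = J \left(- \left(4 - J\right)^{2} + i \sqrt{10} J^{2}\right)$)
$C{\left(11 \right)} 41 H = 11 \left(- \left(-4 + 11\right)^{2} + i \sqrt{10} \cdot 11^{2}\right) 41 \cdot 2 = 11 \left(- 7^{2} + i \sqrt{10} \cdot 121\right) 41 \cdot 2 = 11 \left(\left(-1\right) 49 + 121 i \sqrt{10}\right) 41 \cdot 2 = 11 \left(-49 + 121 i \sqrt{10}\right) 41 \cdot 2 = \left(-539 + 1331 i \sqrt{10}\right) 41 \cdot 2 = \left(-22099 + 54571 i \sqrt{10}\right) 2 = -44198 + 109142 i \sqrt{10}$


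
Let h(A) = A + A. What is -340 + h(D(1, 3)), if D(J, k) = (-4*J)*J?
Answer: -348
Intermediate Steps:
D(J, k) = -4*J²
h(A) = 2*A
-340 + h(D(1, 3)) = -340 + 2*(-4*1²) = -340 + 2*(-4*1) = -340 + 2*(-4) = -340 - 8 = -348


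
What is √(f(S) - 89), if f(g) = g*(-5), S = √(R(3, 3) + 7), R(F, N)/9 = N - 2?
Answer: I*√109 ≈ 10.44*I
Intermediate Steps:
R(F, N) = -18 + 9*N (R(F, N) = 9*(N - 2) = 9*(-2 + N) = -18 + 9*N)
S = 4 (S = √((-18 + 9*3) + 7) = √((-18 + 27) + 7) = √(9 + 7) = √16 = 4)
f(g) = -5*g
√(f(S) - 89) = √(-5*4 - 89) = √(-20 - 89) = √(-109) = I*√109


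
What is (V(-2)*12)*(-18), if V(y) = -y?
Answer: -432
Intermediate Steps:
(V(-2)*12)*(-18) = (-1*(-2)*12)*(-18) = (2*12)*(-18) = 24*(-18) = -432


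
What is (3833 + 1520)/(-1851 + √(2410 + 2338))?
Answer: -9908403/3421453 - 10706*√1187/3421453 ≈ -3.0038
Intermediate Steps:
(3833 + 1520)/(-1851 + √(2410 + 2338)) = 5353/(-1851 + √4748) = 5353/(-1851 + 2*√1187)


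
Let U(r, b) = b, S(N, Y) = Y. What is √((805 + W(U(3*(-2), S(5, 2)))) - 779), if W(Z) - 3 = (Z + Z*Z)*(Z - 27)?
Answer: 11*I ≈ 11.0*I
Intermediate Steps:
W(Z) = 3 + (-27 + Z)*(Z + Z²) (W(Z) = 3 + (Z + Z*Z)*(Z - 27) = 3 + (Z + Z²)*(-27 + Z) = 3 + (-27 + Z)*(Z + Z²))
√((805 + W(U(3*(-2), S(5, 2)))) - 779) = √((805 + (3 + 2³ - 27*2 - 26*2²)) - 779) = √((805 + (3 + 8 - 54 - 26*4)) - 779) = √((805 + (3 + 8 - 54 - 104)) - 779) = √((805 - 147) - 779) = √(658 - 779) = √(-121) = 11*I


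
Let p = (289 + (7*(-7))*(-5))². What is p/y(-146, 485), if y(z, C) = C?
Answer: 285156/485 ≈ 587.95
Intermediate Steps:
p = 285156 (p = (289 - 49*(-5))² = (289 + 245)² = 534² = 285156)
p/y(-146, 485) = 285156/485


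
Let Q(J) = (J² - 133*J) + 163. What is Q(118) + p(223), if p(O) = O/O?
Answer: -1606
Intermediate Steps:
p(O) = 1
Q(J) = 163 + J² - 133*J
Q(118) + p(223) = (163 + 118² - 133*118) + 1 = (163 + 13924 - 15694) + 1 = -1607 + 1 = -1606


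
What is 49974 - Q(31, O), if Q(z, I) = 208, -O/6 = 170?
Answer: 49766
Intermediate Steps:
O = -1020 (O = -6*170 = -1020)
49974 - Q(31, O) = 49974 - 1*208 = 49974 - 208 = 49766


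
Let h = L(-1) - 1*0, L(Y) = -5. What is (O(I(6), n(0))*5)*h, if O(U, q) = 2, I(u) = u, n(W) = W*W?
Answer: -50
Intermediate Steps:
n(W) = W²
h = -5 (h = -5 - 1*0 = -5 + 0 = -5)
(O(I(6), n(0))*5)*h = (2*5)*(-5) = 10*(-5) = -50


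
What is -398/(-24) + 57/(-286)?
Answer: 28115/1716 ≈ 16.384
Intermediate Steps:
-398/(-24) + 57/(-286) = -398*(-1/24) + 57*(-1/286) = 199/12 - 57/286 = 28115/1716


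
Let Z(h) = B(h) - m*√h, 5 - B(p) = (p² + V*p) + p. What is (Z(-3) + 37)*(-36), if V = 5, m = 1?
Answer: -1836 + 36*I*√3 ≈ -1836.0 + 62.354*I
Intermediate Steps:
B(p) = 5 - p² - 6*p (B(p) = 5 - ((p² + 5*p) + p) = 5 - (p² + 6*p) = 5 + (-p² - 6*p) = 5 - p² - 6*p)
Z(h) = 5 - √h - h² - 6*h (Z(h) = (5 - h² - 6*h) - √h = 5 - √h - h² - 6*h)
(Z(-3) + 37)*(-36) = ((5 - √(-3) - 1*(-3)² - 6*(-3)) + 37)*(-36) = ((5 - I*√3 - 1*9 + 18) + 37)*(-36) = ((5 - I*√3 - 9 + 18) + 37)*(-36) = ((14 - I*√3) + 37)*(-36) = (51 - I*√3)*(-36) = -1836 + 36*I*√3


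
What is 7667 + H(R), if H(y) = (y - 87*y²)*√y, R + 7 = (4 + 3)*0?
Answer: 7667 - 4270*I*√7 ≈ 7667.0 - 11297.0*I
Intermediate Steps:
R = -7 (R = -7 + (4 + 3)*0 = -7 + 7*0 = -7 + 0 = -7)
H(y) = √y*(y - 87*y²)
7667 + H(R) = 7667 + (-7)^(3/2)*(1 - 87*(-7)) = 7667 + (-7*I*√7)*(1 + 609) = 7667 - 7*I*√7*610 = 7667 - 4270*I*√7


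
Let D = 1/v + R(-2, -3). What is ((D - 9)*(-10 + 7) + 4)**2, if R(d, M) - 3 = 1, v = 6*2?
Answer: 5625/16 ≈ 351.56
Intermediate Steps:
v = 12
R(d, M) = 4 (R(d, M) = 3 + 1 = 4)
D = 49/12 (D = 1/12 + 4 = 49/12 ≈ 4.0833)
((D - 9)*(-10 + 7) + 4)**2 = ((49/12 - 9)*(-10 + 7) + 4)**2 = (-59/12*(-3) + 4)**2 = (59/4 + 4)**2 = (75/4)**2 = 5625/16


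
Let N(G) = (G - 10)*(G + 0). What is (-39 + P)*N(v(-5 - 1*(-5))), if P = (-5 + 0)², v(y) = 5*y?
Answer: 0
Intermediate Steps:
P = 25 (P = (-5)² = 25)
N(G) = G*(-10 + G) (N(G) = (-10 + G)*G = G*(-10 + G))
(-39 + P)*N(v(-5 - 1*(-5))) = (-39 + 25)*((5*(-5 - 1*(-5)))*(-10 + 5*(-5 - 1*(-5)))) = -14*5*(-5 + 5)*(-10 + 5*(-5 + 5)) = -14*5*0*(-10 + 5*0) = -0*(-10 + 0) = -0*(-10) = -14*0 = 0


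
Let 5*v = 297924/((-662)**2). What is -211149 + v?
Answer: -115668403464/547805 ≈ -2.1115e+5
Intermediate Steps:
v = 74481/547805 (v = (297924/((-662)**2))/5 = (297924/438244)/5 = (297924*(1/438244))/5 = (1/5)*(74481/109561) = 74481/547805 ≈ 0.13596)
-211149 + v = -211149 + 74481/547805 = -115668403464/547805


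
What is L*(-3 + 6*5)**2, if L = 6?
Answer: 4374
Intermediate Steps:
L*(-3 + 6*5)**2 = 6*(-3 + 6*5)**2 = 6*(-3 + 30)**2 = 6*27**2 = 6*729 = 4374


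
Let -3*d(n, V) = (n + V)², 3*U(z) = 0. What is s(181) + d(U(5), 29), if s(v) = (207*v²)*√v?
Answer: -841/3 + 6781527*√181 ≈ 9.1236e+7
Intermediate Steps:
U(z) = 0 (U(z) = (⅓)*0 = 0)
s(v) = 207*v^(5/2)
d(n, V) = -(V + n)²/3 (d(n, V) = -(n + V)²/3 = -(V + n)²/3)
s(181) + d(U(5), 29) = 207*181^(5/2) - (29 + 0)²/3 = 207*(32761*√181) - ⅓*29² = 6781527*√181 - ⅓*841 = 6781527*√181 - 841/3 = -841/3 + 6781527*√181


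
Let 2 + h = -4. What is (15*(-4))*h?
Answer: 360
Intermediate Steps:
h = -6 (h = -2 - 4 = -6)
(15*(-4))*h = (15*(-4))*(-6) = -60*(-6) = 360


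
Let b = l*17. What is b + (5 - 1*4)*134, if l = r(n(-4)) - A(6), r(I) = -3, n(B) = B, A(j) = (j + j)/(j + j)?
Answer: 66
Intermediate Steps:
A(j) = 1 (A(j) = (2*j)/((2*j)) = (2*j)*(1/(2*j)) = 1)
l = -4 (l = -3 - 1*1 = -3 - 1 = -4)
b = -68 (b = -4*17 = -68)
b + (5 - 1*4)*134 = -68 + (5 - 1*4)*134 = -68 + (5 - 4)*134 = -68 + 1*134 = -68 + 134 = 66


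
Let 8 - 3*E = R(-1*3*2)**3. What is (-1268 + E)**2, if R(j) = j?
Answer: 12816400/9 ≈ 1.4240e+6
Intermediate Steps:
E = 224/3 (E = 8/3 - (-1*3*2)**3/3 = 8/3 - (-3*2)**3/3 = 8/3 - 1/3*(-6)**3 = 8/3 - 1/3*(-216) = 8/3 + 72 = 224/3 ≈ 74.667)
(-1268 + E)**2 = (-1268 + 224/3)**2 = (-3580/3)**2 = 12816400/9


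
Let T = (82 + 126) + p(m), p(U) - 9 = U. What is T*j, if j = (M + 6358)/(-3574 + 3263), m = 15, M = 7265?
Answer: -3160536/311 ≈ -10163.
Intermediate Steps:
p(U) = 9 + U
j = -13623/311 (j = (7265 + 6358)/(-3574 + 3263) = 13623/(-311) = 13623*(-1/311) = -13623/311 ≈ -43.804)
T = 232 (T = (82 + 126) + (9 + 15) = 208 + 24 = 232)
T*j = 232*(-13623/311) = -3160536/311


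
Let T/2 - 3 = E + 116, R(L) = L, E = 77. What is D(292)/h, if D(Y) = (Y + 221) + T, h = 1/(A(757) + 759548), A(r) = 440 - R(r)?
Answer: 687104055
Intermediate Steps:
T = 392 (T = 6 + 2*(77 + 116) = 6 + 2*193 = 6 + 386 = 392)
A(r) = 440 - r
h = 1/759231 (h = 1/((440 - 1*757) + 759548) = 1/((440 - 757) + 759548) = 1/(-317 + 759548) = 1/759231 ≈ 1.3171e-6)
D(Y) = 613 + Y (D(Y) = (Y + 221) + 392 = (221 + Y) + 392 = 613 + Y)
D(292)/h = (613 + 292)/(1/759231) = 905*759231 = 687104055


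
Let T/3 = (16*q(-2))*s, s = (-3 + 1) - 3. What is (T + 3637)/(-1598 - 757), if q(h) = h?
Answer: -4117/2355 ≈ -1.7482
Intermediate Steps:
s = -5 (s = -2 - 3 = -5)
T = 480 (T = 3*((16*(-2))*(-5)) = 3*(-32*(-5)) = 3*160 = 480)
(T + 3637)/(-1598 - 757) = (480 + 3637)/(-1598 - 757) = 4117/(-2355) = 4117*(-1/2355) = -4117/2355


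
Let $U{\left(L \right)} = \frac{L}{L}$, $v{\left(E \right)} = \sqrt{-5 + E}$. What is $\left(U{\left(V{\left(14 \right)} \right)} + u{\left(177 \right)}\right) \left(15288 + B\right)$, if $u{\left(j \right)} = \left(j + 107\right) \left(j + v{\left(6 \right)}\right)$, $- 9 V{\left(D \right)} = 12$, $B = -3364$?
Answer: $602793972$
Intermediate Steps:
$V{\left(D \right)} = - \frac{4}{3}$ ($V{\left(D \right)} = \left(- \frac{1}{9}\right) 12 = - \frac{4}{3}$)
$U{\left(L \right)} = 1$
$u{\left(j \right)} = \left(1 + j\right) \left(107 + j\right)$ ($u{\left(j \right)} = \left(j + 107\right) \left(j + \sqrt{-5 + 6}\right) = \left(107 + j\right) \left(j + \sqrt{1}\right) = \left(107 + j\right) \left(j + 1\right) = \left(107 + j\right) \left(1 + j\right) = \left(1 + j\right) \left(107 + j\right)$)
$\left(U{\left(V{\left(14 \right)} \right)} + u{\left(177 \right)}\right) \left(15288 + B\right) = \left(1 + \left(107 + 177^{2} + 108 \cdot 177\right)\right) \left(15288 - 3364\right) = \left(1 + \left(107 + 31329 + 19116\right)\right) 11924 = \left(1 + 50552\right) 11924 = 50553 \cdot 11924 = 602793972$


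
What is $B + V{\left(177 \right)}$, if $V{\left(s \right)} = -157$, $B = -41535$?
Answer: $-41692$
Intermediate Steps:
$B + V{\left(177 \right)} = -41535 - 157 = -41692$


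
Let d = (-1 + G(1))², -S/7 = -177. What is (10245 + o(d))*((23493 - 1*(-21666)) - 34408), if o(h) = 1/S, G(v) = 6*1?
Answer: 136468420556/1239 ≈ 1.1014e+8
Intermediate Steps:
S = 1239 (S = -7*(-177) = 1239)
G(v) = 6
d = 25 (d = (-1 + 6)² = 5² = 25)
o(h) = 1/1239
(10245 + o(d))*((23493 - 1*(-21666)) - 34408) = (10245 + 1/1239)*((23493 - 1*(-21666)) - 34408) = 12693556*((23493 + 21666) - 34408)/1239 = 12693556*(45159 - 34408)/1239 = (12693556/1239)*10751 = 136468420556/1239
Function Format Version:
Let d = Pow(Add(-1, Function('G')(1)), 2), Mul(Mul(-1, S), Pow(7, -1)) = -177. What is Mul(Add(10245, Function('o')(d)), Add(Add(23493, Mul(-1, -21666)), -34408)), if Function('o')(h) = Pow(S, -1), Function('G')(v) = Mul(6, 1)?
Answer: Rational(136468420556, 1239) ≈ 1.1014e+8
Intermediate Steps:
S = 1239 (S = Mul(-7, -177) = 1239)
Function('G')(v) = 6
d = 25 (d = Pow(Add(-1, 6), 2) = Pow(5, 2) = 25)
Function('o')(h) = Rational(1, 1239) (Function('o')(h) = Pow(1239, -1) = Rational(1, 1239))
Mul(Add(10245, Function('o')(d)), Add(Add(23493, Mul(-1, -21666)), -34408)) = Mul(Add(10245, Rational(1, 1239)), Add(Add(23493, Mul(-1, -21666)), -34408)) = Mul(Rational(12693556, 1239), Add(Add(23493, 21666), -34408)) = Mul(Rational(12693556, 1239), Add(45159, -34408)) = Mul(Rational(12693556, 1239), 10751) = Rational(136468420556, 1239)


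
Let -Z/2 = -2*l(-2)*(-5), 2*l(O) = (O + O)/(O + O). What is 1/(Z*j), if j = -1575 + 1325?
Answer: 1/2500 ≈ 0.00040000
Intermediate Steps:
j = -250
l(O) = ½ (l(O) = ((O + O)/(O + O))/2 = ((2*O)/((2*O)))/2 = ((2*O)*(1/(2*O)))/2 = (½)*1 = ½)
Z = -10 (Z = -2*(-2*½)*(-5) = -(-2)*(-5) = -2*5 = -10)
1/(Z*j) = 1/(-10*(-250)) = 1/2500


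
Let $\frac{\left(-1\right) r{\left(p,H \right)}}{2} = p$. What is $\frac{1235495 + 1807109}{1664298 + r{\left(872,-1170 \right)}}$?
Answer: $\frac{1521302}{831277} \approx 1.8301$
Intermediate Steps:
$r{\left(p,H \right)} = - 2 p$
$\frac{1235495 + 1807109}{1664298 + r{\left(872,-1170 \right)}} = \frac{1235495 + 1807109}{1664298 - 1744} = \frac{3042604}{1664298 - 1744} = \frac{3042604}{1662554} = 3042604 \cdot \frac{1}{1662554} = \frac{1521302}{831277}$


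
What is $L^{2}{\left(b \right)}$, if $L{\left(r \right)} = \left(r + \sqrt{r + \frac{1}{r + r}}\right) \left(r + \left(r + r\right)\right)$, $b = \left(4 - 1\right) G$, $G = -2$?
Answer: $9693 - 648 i \sqrt{219} \approx 9693.0 - 9589.5 i$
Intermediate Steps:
$b = -6$ ($b = \left(4 - 1\right) \left(-2\right) = 3 \left(-2\right) = -6$)
$L{\left(r \right)} = 3 r \left(r + \sqrt{r + \frac{1}{2 r}}\right)$ ($L{\left(r \right)} = \left(r + \sqrt{r + \frac{1}{2 r}}\right) \left(r + 2 r\right) = \left(r + \sqrt{r + \frac{1}{2 r}}\right) 3 r = 3 r \left(r + \sqrt{r + \frac{1}{2 r}}\right)$)
$L^{2}{\left(b \right)} = \left(\frac{3}{2} \left(-6\right) \left(2 \left(-6\right) + \sqrt{2} \sqrt{\frac{1 + 2 \left(-6\right)^{2}}{-6}}\right)\right)^{2} = \left(\frac{3}{2} \left(-6\right) \left(-12 + \sqrt{2} \sqrt{- \frac{1 + 2 \cdot 36}{6}}\right)\right)^{2} = \left(\frac{3}{2} \left(-6\right) \left(-12 + \sqrt{2} \sqrt{- \frac{1 + 72}{6}}\right)\right)^{2} = \left(\frac{3}{2} \left(-6\right) \left(-12 + \sqrt{2} \sqrt{\left(- \frac{1}{6}\right) 73}\right)\right)^{2} = \left(\frac{3}{2} \left(-6\right) \left(-12 + \sqrt{2} \sqrt{- \frac{73}{6}}\right)\right)^{2} = \left(\frac{3}{2} \left(-6\right) \left(-12 + \sqrt{2} \frac{i \sqrt{438}}{6}\right)\right)^{2} = \left(\frac{3}{2} \left(-6\right) \left(-12 + \frac{i \sqrt{219}}{3}\right)\right)^{2} = \left(108 - 3 i \sqrt{219}\right)^{2}$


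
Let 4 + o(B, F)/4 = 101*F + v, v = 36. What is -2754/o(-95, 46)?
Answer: -1377/9356 ≈ -0.14718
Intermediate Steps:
o(B, F) = 128 + 404*F (o(B, F) = -16 + 4*(101*F + 36) = -16 + 4*(36 + 101*F) = -16 + (144 + 404*F) = 128 + 404*F)
-2754/o(-95, 46) = -2754/(128 + 404*46) = -2754/(128 + 18584) = -2754/18712 = -2754*1/18712 = -1377/9356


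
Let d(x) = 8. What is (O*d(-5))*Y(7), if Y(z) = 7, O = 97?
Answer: 5432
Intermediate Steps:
(O*d(-5))*Y(7) = (97*8)*7 = 776*7 = 5432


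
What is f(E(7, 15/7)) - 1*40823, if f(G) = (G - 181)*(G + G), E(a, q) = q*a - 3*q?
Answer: -2145167/49 ≈ -43779.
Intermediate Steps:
E(a, q) = -3*q + a*q (E(a, q) = a*q - 3*q = -3*q + a*q)
f(G) = 2*G*(-181 + G) (f(G) = (-181 + G)*(2*G) = 2*G*(-181 + G))
f(E(7, 15/7)) - 1*40823 = 2*((15/7)*(-3 + 7))*(-181 + (15/7)*(-3 + 7)) - 1*40823 = 2*((15*(1/7))*4)*(-181 + (15*(1/7))*4) - 40823 = 2*((15/7)*4)*(-181 + (15/7)*4) - 40823 = 2*(60/7)*(-181 + 60/7) - 40823 = 2*(60/7)*(-1207/7) - 40823 = -144840/49 - 40823 = -2145167/49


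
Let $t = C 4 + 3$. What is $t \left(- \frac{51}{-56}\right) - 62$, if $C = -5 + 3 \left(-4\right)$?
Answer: $- \frac{6787}{56} \approx -121.2$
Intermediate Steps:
$C = -17$ ($C = -5 - 12 = -17$)
$t = -65$ ($t = \left(-17\right) 4 + 3 = -68 + 3 = -65$)
$t \left(- \frac{51}{-56}\right) - 62 = - 65 \left(- \frac{51}{-56}\right) - 62 = - 65 \left(\left(-51\right) \left(- \frac{1}{56}\right)\right) - 62 = \left(-65\right) \frac{51}{56} - 62 = - \frac{3315}{56} - 62 = - \frac{6787}{56}$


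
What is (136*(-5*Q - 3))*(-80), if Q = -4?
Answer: -184960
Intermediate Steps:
(136*(-5*Q - 3))*(-80) = (136*(-5*(-4) - 3))*(-80) = (136*(20 - 3))*(-80) = (136*17)*(-80) = 2312*(-80) = -184960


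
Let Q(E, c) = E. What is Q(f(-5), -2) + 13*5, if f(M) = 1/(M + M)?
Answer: 649/10 ≈ 64.900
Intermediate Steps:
f(M) = 1/(2*M)
Q(f(-5), -2) + 13*5 = (½)/(-5) + 13*5 = (½)*(-⅕) + 65 = -⅒ + 65 = 649/10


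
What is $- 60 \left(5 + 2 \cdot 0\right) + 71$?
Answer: $-229$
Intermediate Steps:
$- 60 \left(5 + 2 \cdot 0\right) + 71 = - 60 \left(5 + 0\right) + 71 = \left(-60\right) 5 + 71 = -300 + 71 = -229$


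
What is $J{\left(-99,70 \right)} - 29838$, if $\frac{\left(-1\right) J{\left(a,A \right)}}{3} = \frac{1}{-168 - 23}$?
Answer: $- \frac{5699055}{191} \approx -29838.0$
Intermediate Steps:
$J{\left(a,A \right)} = \frac{3}{191}$ ($J{\left(a,A \right)} = - \frac{3}{-168 - 23} = - \frac{3}{-191} = \left(-3\right) \left(- \frac{1}{191}\right) = \frac{3}{191}$)
$J{\left(-99,70 \right)} - 29838 = \frac{3}{191} - 29838 = - \frac{5699055}{191}$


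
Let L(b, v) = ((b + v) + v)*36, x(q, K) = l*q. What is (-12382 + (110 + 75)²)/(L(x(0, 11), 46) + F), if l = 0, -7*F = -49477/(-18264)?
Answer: 2792583864/423383099 ≈ 6.5959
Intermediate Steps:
F = -49477/127848 (F = -(-49477)/(7*(-18264)) = -(-49477)*(-1)/(7*18264) = -⅐*49477/18264 = -49477/127848 ≈ -0.38700)
x(q, K) = 0 (x(q, K) = 0*q = 0)
L(b, v) = 36*b + 72*v (L(b, v) = (b + 2*v)*36 = 36*b + 72*v)
(-12382 + (110 + 75)²)/(L(x(0, 11), 46) + F) = (-12382 + (110 + 75)²)/((36*0 + 72*46) - 49477/127848) = (-12382 + 185²)/((0 + 3312) - 49477/127848) = (-12382 + 34225)/(3312 - 49477/127848) = 21843/(423383099/127848) = 21843*(127848/423383099) = 2792583864/423383099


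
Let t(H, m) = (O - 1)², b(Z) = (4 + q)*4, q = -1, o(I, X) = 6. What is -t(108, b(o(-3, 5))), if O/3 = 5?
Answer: -196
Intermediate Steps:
O = 15 (O = 3*5 = 15)
b(Z) = 12 (b(Z) = (4 - 1)*4 = 3*4 = 12)
t(H, m) = 196 (t(H, m) = (15 - 1)² = 14² = 196)
-t(108, b(o(-3, 5))) = -1*196 = -196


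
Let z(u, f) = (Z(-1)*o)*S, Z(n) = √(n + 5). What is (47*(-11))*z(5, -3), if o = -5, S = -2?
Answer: -10340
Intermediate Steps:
Z(n) = √(5 + n)
z(u, f) = 20 (z(u, f) = (√(5 - 1)*(-5))*(-2) = (√4*(-5))*(-2) = (2*(-5))*(-2) = -10*(-2) = 20)
(47*(-11))*z(5, -3) = (47*(-11))*20 = -517*20 = -10340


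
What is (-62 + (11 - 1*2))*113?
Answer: -5989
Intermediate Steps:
(-62 + (11 - 1*2))*113 = (-62 + (11 - 2))*113 = (-62 + 9)*113 = -53*113 = -5989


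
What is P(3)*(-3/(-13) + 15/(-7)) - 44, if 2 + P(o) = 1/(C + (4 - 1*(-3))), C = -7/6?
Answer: -129004/3185 ≈ -40.504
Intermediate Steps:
C = -7/6 (C = -7*⅙ = -7/6 ≈ -1.1667)
P(o) = -64/35 (P(o) = -2 + 1/(-7/6 + (4 - 1*(-3))) = -2 + 1/(-7/6 + (4 + 3)) = -2 + 1/(-7/6 + 7) = -2 + 1/(35/6) = -2 + 6/35 = -64/35)
P(3)*(-3/(-13) + 15/(-7)) - 44 = -64*(-3/(-13) + 15/(-7))/35 - 44 = -64*(-3*(-1/13) + 15*(-⅐))/35 - 44 = -64*(3/13 - 15/7)/35 - 44 = -64/35*(-174/91) - 44 = 11136/3185 - 44 = -129004/3185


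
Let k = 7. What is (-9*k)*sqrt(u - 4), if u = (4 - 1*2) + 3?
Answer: -63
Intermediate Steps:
u = 5 (u = (4 - 2) + 3 = 2 + 3 = 5)
(-9*k)*sqrt(u - 4) = (-9*7)*sqrt(5 - 4) = -63*sqrt(1) = -63*1 = -63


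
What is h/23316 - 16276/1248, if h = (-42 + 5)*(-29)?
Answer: -20897/1608 ≈ -12.996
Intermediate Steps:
h = 1073 (h = -37*(-29) = 1073)
h/23316 - 16276/1248 = 1073/23316 - 16276/1248 = 1073*(1/23316) - 16276*1/1248 = 37/804 - 313/24 = -20897/1608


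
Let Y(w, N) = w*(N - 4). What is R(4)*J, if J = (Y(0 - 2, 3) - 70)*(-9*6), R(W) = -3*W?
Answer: -44064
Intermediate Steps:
Y(w, N) = w*(-4 + N)
J = 3672 (J = ((0 - 2)*(-4 + 3) - 70)*(-9*6) = (-2*(-1) - 70)*(-54) = (2 - 70)*(-54) = -68*(-54) = 3672)
R(4)*J = -3*4*3672 = -12*3672 = -44064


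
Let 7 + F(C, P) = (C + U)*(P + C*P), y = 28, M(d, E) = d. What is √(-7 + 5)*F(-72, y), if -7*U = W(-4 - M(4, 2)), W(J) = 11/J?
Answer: 285477*I*√2/2 ≈ 2.0186e+5*I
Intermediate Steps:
U = 11/56 (U = -11/(7*(-4 - 1*4)) = -11/(7*(-4 - 4)) = -11/(7*(-8)) = -11*(-1)/(7*8) = -⅐*(-11/8) = 11/56 ≈ 0.19643)
F(C, P) = -7 + (11/56 + C)*(P + C*P) (F(C, P) = -7 + (C + 11/56)*(P + C*P) = -7 + (11/56 + C)*(P + C*P))
√(-7 + 5)*F(-72, y) = √(-7 + 5)*(-7 + (11/56)*28 + 28*(-72)² + (67/56)*(-72)*28) = √(-2)*(-7 + 11/2 + 28*5184 - 2412) = (I*√2)*(-7 + 11/2 + 145152 - 2412) = (I*√2)*(285477/2) = 285477*I*√2/2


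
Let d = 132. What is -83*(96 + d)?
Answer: -18924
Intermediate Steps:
-83*(96 + d) = -83*(96 + 132) = -83*228 = -18924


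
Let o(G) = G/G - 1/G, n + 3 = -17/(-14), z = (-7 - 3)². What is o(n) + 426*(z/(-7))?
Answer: -1064727/175 ≈ -6084.2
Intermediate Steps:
z = 100 (z = (-10)² = 100)
n = -25/14 (n = -3 - 17/(-14) = -3 - 17*(-1/14) = -3 + 17/14 = -25/14 ≈ -1.7857)
o(G) = 1 - 1/G
o(n) + 426*(z/(-7)) = (-1 - 25/14)/(-25/14) + 426*(100/(-7)) = -14/25*(-39/14) + 426*(100*(-⅐)) = 39/25 + 426*(-100/7) = 39/25 - 42600/7 = -1064727/175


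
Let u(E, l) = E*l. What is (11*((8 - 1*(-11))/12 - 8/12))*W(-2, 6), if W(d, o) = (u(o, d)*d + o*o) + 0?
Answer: 605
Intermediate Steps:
W(d, o) = o² + o*d² (W(d, o) = ((o*d)*d + o*o) + 0 = ((d*o)*d + o²) + 0 = (o*d² + o²) + 0 = (o² + o*d²) + 0 = o² + o*d²)
(11*((8 - 1*(-11))/12 - 8/12))*W(-2, 6) = (11*((8 - 1*(-11))/12 - 8/12))*(6*(6 + (-2)²)) = (11*((8 + 11)*(1/12) - 8*1/12))*(6*(6 + 4)) = (11*(19*(1/12) - ⅔))*(6*10) = (11*(19/12 - ⅔))*60 = (11*(11/12))*60 = (121/12)*60 = 605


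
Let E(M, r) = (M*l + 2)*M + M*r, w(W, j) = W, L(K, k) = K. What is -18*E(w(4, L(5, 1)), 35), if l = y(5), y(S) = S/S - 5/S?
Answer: -2664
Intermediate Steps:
y(S) = 1 - 5/S
l = 0 (l = (-5 + 5)/5 = (1/5)*0 = 0)
E(M, r) = 2*M + M*r (E(M, r) = (M*0 + 2)*M + M*r = (0 + 2)*M + M*r = 2*M + M*r)
-18*E(w(4, L(5, 1)), 35) = -72*(2 + 35) = -72*37 = -18*148 = -2664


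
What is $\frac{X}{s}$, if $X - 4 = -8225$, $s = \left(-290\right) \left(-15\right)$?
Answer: $- \frac{8221}{4350} \approx -1.8899$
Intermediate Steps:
$s = 4350$
$X = -8221$ ($X = 4 - 8225 = -8221$)
$\frac{X}{s} = - \frac{8221}{4350}$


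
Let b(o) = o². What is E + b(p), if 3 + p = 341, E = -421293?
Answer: -307049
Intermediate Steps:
p = 338 (p = -3 + 341 = 338)
E + b(p) = -421293 + 338² = -421293 + 114244 = -307049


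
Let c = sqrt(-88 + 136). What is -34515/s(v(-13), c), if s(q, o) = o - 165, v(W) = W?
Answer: 1898325/9059 + 46020*sqrt(3)/9059 ≈ 218.35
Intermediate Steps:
c = 4*sqrt(3) (c = sqrt(48) = 4*sqrt(3) ≈ 6.9282)
s(q, o) = -165 + o
-34515/s(v(-13), c) = -34515/(-165 + 4*sqrt(3))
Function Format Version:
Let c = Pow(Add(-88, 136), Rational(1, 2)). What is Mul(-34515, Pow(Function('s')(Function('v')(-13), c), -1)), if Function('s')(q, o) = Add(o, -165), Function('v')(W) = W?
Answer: Add(Rational(1898325, 9059), Mul(Rational(46020, 9059), Pow(3, Rational(1, 2)))) ≈ 218.35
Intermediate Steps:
c = Mul(4, Pow(3, Rational(1, 2))) (c = Pow(48, Rational(1, 2)) = Mul(4, Pow(3, Rational(1, 2))) ≈ 6.9282)
Function('s')(q, o) = Add(-165, o)
Mul(-34515, Pow(Function('s')(Function('v')(-13), c), -1)) = Mul(-34515, Pow(Add(-165, Mul(4, Pow(3, Rational(1, 2)))), -1))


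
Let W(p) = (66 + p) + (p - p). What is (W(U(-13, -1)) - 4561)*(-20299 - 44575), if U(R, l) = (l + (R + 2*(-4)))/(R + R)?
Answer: 3790198576/13 ≈ 2.9155e+8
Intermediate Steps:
U(R, l) = (-8 + R + l)/(2*R) (U(R, l) = (l + (R - 8))/((2*R)) = (l + (-8 + R))*(1/(2*R)) = (-8 + R + l)*(1/(2*R)) = (-8 + R + l)/(2*R))
W(p) = 66 + p (W(p) = (66 + p) + 0 = 66 + p)
(W(U(-13, -1)) - 4561)*(-20299 - 44575) = ((66 + (1/2)*(-8 - 13 - 1)/(-13)) - 4561)*(-20299 - 44575) = ((66 + (1/2)*(-1/13)*(-22)) - 4561)*(-64874) = ((66 + 11/13) - 4561)*(-64874) = (869/13 - 4561)*(-64874) = -58424/13*(-64874) = 3790198576/13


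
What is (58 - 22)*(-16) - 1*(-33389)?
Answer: 32813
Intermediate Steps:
(58 - 22)*(-16) - 1*(-33389) = 36*(-16) + 33389 = -576 + 33389 = 32813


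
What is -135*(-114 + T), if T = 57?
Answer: 7695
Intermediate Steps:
-135*(-114 + T) = -135*(-114 + 57) = -135*(-57) = 7695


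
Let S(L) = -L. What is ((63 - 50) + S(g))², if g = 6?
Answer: 49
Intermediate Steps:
((63 - 50) + S(g))² = ((63 - 50) - 1*6)² = (13 - 6)² = 7² = 49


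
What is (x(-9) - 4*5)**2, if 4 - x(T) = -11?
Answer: 25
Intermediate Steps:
x(T) = 15 (x(T) = 4 - 1*(-11) = 4 + 11 = 15)
(x(-9) - 4*5)**2 = (15 - 4*5)**2 = (15 - 20)**2 = (-5)**2 = 25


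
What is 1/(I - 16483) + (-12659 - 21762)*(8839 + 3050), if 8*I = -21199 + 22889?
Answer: -26635635605407/65087 ≈ -4.0923e+8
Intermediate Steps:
I = 845/4 (I = (-21199 + 22889)/8 = (⅛)*1690 = 845/4 ≈ 211.25)
1/(I - 16483) + (-12659 - 21762)*(8839 + 3050) = 1/(845/4 - 16483) + (-12659 - 21762)*(8839 + 3050) = 1/(-65087/4) - 34421*11889 = -4/65087 - 409231269 = -26635635605407/65087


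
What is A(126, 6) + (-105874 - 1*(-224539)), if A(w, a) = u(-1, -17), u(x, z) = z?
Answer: 118648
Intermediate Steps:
A(w, a) = -17
A(126, 6) + (-105874 - 1*(-224539)) = -17 + (-105874 - 1*(-224539)) = -17 + (-105874 + 224539) = -17 + 118665 = 118648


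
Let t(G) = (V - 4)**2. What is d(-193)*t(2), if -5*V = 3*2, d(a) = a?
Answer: -130468/25 ≈ -5218.7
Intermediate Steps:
V = -6/5 (V = -3*2/5 = -1/5*6 = -6/5 ≈ -1.2000)
t(G) = 676/25 (t(G) = (-6/5 - 4)**2 = (-26/5)**2 = 676/25)
d(-193)*t(2) = -193*676/25 = -130468/25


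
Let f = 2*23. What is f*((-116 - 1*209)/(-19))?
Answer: 14950/19 ≈ 786.84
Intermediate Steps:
f = 46
f*((-116 - 1*209)/(-19)) = 46*((-116 - 1*209)/(-19)) = 46*((-116 - 209)*(-1/19)) = 46*(-325*(-1/19)) = 46*(325/19) = 14950/19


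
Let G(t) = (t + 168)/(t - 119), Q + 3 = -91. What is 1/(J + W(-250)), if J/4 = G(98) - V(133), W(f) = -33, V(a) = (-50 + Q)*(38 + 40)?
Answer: 3/134533 ≈ 2.2299e-5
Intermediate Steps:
Q = -94 (Q = -3 - 91 = -94)
V(a) = -11232 (V(a) = (-50 - 94)*(38 + 40) = -144*78 = -11232)
G(t) = (168 + t)/(-119 + t)
J = 134632/3 (J = 4*((168 + 98)/(-119 + 98) - 1*(-11232)) = 4*(266/(-21) + 11232) = 4*(-1/21*266 + 11232) = 4*(-38/3 + 11232) = 4*(33658/3) = 134632/3 ≈ 44877.)
1/(J + W(-250)) = 1/(134632/3 - 33) = 1/(134533/3) = 3/134533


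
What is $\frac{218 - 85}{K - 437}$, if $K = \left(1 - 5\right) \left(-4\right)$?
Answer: $- \frac{133}{421} \approx -0.31591$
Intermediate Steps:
$K = 16$ ($K = \left(-4\right) \left(-4\right) = 16$)
$\frac{218 - 85}{K - 437} = \frac{218 - 85}{16 - 437} = \frac{133}{-421} = 133 \left(- \frac{1}{421}\right) = - \frac{133}{421}$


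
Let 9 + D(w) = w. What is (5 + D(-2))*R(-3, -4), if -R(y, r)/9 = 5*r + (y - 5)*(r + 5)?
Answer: -1512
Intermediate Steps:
D(w) = -9 + w
R(y, r) = -45*r - 9*(-5 + y)*(5 + r) (R(y, r) = -9*(5*r + (y - 5)*(r + 5)) = -9*(5*r + (-5 + y)*(5 + r)) = -45*r - 9*(-5 + y)*(5 + r))
(5 + D(-2))*R(-3, -4) = (5 + (-9 - 2))*(225 - 45*(-3) - 9*(-4)*(-3)) = (5 - 11)*(225 + 135 - 108) = -6*252 = -1512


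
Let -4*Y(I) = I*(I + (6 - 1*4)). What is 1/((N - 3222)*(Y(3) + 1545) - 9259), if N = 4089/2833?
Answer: -11332/56353378093 ≈ -2.0109e-7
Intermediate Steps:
Y(I) = -I*(2 + I)/4 (Y(I) = -I*(I + (6 - 1*4))/4 = -I*(I + (6 - 4))/4 = -I*(I + 2)/4 = -I*(2 + I)/4)
N = 4089/2833 (N = 4089*(1/2833) = 4089/2833 ≈ 1.4433)
1/((N - 3222)*(Y(3) + 1545) - 9259) = 1/((4089/2833 - 3222)*(-¼*3*(2 + 3) + 1545) - 9259) = 1/(-9123837*(-¼*3*5 + 1545)/2833 - 9259) = 1/(-9123837*(-15/4 + 1545)/2833 - 9259) = 1/(-9123837/2833*6165/4 - 9259) = 1/(-56248455105/11332 - 9259) = 1/(-56353378093/11332) = -11332/56353378093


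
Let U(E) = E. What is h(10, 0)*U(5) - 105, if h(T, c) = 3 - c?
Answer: -90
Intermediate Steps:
h(10, 0)*U(5) - 105 = (3 - 1*0)*5 - 105 = (3 + 0)*5 - 105 = 3*5 - 105 = 15 - 105 = -90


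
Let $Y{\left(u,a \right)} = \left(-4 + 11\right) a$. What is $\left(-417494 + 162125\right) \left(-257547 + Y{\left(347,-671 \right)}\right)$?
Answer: $66968988036$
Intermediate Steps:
$Y{\left(u,a \right)} = 7 a$
$\left(-417494 + 162125\right) \left(-257547 + Y{\left(347,-671 \right)}\right) = \left(-417494 + 162125\right) \left(-257547 + 7 \left(-671\right)\right) = - 255369 \left(-257547 - 4697\right) = \left(-255369\right) \left(-262244\right) = 66968988036$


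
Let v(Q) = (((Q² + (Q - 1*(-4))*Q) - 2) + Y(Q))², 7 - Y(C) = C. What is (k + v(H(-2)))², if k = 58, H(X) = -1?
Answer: 5476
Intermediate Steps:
Y(C) = 7 - C
v(Q) = (5 + Q² - Q + Q*(4 + Q))² (v(Q) = (((Q² + (Q - 1*(-4))*Q) - 2) + (7 - Q))² = (((Q² + (Q + 4)*Q) - 2) + (7 - Q))² = (((Q² + (4 + Q)*Q) - 2) + (7 - Q))² = (((Q² + Q*(4 + Q)) - 2) + (7 - Q))² = ((-2 + Q² + Q*(4 + Q)) + (7 - Q))² = (5 + Q² - Q + Q*(4 + Q))²)
(k + v(H(-2)))² = (58 + (5 + 2*(-1)² + 3*(-1))²)² = (58 + (5 + 2*1 - 3)²)² = (58 + (5 + 2 - 3)²)² = (58 + 4²)² = (58 + 16)² = 74² = 5476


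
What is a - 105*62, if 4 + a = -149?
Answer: -6663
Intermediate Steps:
a = -153 (a = -4 - 149 = -153)
a - 105*62 = -153 - 105*62 = -153 - 6510 = -6663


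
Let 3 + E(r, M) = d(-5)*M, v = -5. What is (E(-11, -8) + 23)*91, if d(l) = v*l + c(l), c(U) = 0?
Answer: -16380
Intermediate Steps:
d(l) = -5*l (d(l) = -5*l + 0 = -5*l)
E(r, M) = -3 + 25*M (E(r, M) = -3 + (-5*(-5))*M = -3 + 25*M)
(E(-11, -8) + 23)*91 = ((-3 + 25*(-8)) + 23)*91 = ((-3 - 200) + 23)*91 = (-203 + 23)*91 = -180*91 = -16380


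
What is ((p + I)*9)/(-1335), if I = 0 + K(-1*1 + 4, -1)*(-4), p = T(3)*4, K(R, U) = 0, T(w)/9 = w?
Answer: -324/445 ≈ -0.72809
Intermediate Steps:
T(w) = 9*w
p = 108 (p = (9*3)*4 = 27*4 = 108)
I = 0 (I = 0 + 0*(-4) = 0 + 0 = 0)
((p + I)*9)/(-1335) = ((108 + 0)*9)/(-1335) = (108*9)*(-1/1335) = 972*(-1/1335) = -324/445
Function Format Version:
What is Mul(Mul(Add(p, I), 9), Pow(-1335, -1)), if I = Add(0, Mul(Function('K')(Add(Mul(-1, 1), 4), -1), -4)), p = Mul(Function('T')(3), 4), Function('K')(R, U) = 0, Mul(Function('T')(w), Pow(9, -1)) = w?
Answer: Rational(-324, 445) ≈ -0.72809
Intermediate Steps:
Function('T')(w) = Mul(9, w)
p = 108 (p = Mul(Mul(9, 3), 4) = Mul(27, 4) = 108)
I = 0 (I = Add(0, Mul(0, -4)) = Add(0, 0) = 0)
Mul(Mul(Add(p, I), 9), Pow(-1335, -1)) = Mul(Mul(Add(108, 0), 9), Pow(-1335, -1)) = Mul(Mul(108, 9), Rational(-1, 1335)) = Mul(972, Rational(-1, 1335)) = Rational(-324, 445)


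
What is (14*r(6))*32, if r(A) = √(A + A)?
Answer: 896*√3 ≈ 1551.9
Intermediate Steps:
r(A) = √2*√A (r(A) = √(2*A) = √2*√A)
(14*r(6))*32 = (14*(√2*√6))*32 = (14*(2*√3))*32 = (28*√3)*32 = 896*√3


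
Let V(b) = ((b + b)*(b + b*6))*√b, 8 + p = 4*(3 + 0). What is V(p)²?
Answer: 200704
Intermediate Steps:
p = 4 (p = -8 + 4*(3 + 0) = -8 + 4*3 = -8 + 12 = 4)
V(b) = 14*b^(5/2) (V(b) = ((2*b)*(b + 6*b))*√b = ((2*b)*(7*b))*√b = (14*b²)*√b = 14*b^(5/2))
V(p)² = (14*4^(5/2))² = (14*32)² = 448² = 200704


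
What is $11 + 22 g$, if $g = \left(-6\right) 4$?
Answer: $-517$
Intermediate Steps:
$g = -24$
$11 + 22 g = 11 + 22 \left(-24\right) = 11 - 528 = -517$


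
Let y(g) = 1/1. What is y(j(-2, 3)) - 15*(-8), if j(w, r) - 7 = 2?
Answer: 121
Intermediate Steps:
j(w, r) = 9 (j(w, r) = 7 + 2 = 9)
y(g) = 1
y(j(-2, 3)) - 15*(-8) = 1 - 15*(-8) = 1 + 120 = 121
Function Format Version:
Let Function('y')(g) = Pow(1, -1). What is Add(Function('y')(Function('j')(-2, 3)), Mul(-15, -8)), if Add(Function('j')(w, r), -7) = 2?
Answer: 121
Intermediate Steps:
Function('j')(w, r) = 9 (Function('j')(w, r) = Add(7, 2) = 9)
Function('y')(g) = 1
Add(Function('y')(Function('j')(-2, 3)), Mul(-15, -8)) = Add(1, Mul(-15, -8)) = Add(1, 120) = 121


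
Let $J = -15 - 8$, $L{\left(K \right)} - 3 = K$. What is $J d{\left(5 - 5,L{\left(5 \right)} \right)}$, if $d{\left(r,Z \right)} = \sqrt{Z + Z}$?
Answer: $-92$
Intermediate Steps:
$L{\left(K \right)} = 3 + K$
$d{\left(r,Z \right)} = \sqrt{2} \sqrt{Z}$ ($d{\left(r,Z \right)} = \sqrt{2 Z} = \sqrt{2} \sqrt{Z}$)
$J = -23$ ($J = -15 + \left(-18 + 10\right) = -15 - 8 = -23$)
$J d{\left(5 - 5,L{\left(5 \right)} \right)} = - 23 \sqrt{2} \sqrt{3 + 5} = - 23 \sqrt{2} \sqrt{8} = - 23 \sqrt{2} \cdot 2 \sqrt{2} = \left(-23\right) 4 = -92$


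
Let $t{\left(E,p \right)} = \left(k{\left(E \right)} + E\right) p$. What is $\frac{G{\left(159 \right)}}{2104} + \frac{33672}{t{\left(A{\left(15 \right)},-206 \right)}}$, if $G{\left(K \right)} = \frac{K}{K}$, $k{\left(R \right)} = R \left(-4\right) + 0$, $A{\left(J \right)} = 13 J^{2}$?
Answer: $\frac{12108923}{633882600} \approx 0.019103$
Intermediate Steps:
$k{\left(R \right)} = - 4 R$ ($k{\left(R \right)} = - 4 R + 0 = - 4 R$)
$t{\left(E,p \right)} = - 3 E p$ ($t{\left(E,p \right)} = \left(- 4 E + E\right) p = - 3 E p$)
$G{\left(K \right)} = 1$
$\frac{G{\left(159 \right)}}{2104} + \frac{33672}{t{\left(A{\left(15 \right)},-206 \right)}} = 1 \cdot \frac{1}{2104} + \frac{33672}{\left(-3\right) 13 \cdot 15^{2} \left(-206\right)} = 1 \cdot \frac{1}{2104} + \frac{33672}{\left(-3\right) 13 \cdot 225 \left(-206\right)} = \frac{1}{2104} + \frac{33672}{\left(-3\right) 2925 \left(-206\right)} = \frac{1}{2104} + \frac{33672}{1807650} = \frac{1}{2104} + 33672 \cdot \frac{1}{1807650} = \frac{1}{2104} + \frac{5612}{301275} = \frac{12108923}{633882600}$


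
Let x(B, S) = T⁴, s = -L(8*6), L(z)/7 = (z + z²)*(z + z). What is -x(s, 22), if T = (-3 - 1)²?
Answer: -65536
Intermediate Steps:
L(z) = 14*z*(z + z²) (L(z) = 7*((z + z²)*(z + z)) = 7*((z + z²)*(2*z)) = 7*(2*z*(z + z²)) = 14*z*(z + z²))
s = -1580544 (s = -14*(8*6)²*(1 + 8*6) = -14*48²*(1 + 48) = -14*2304*49 = -1*1580544 = -1580544)
T = 16 (T = (-4)² = 16)
x(B, S) = 65536 (x(B, S) = 16⁴ = 65536)
-x(s, 22) = -1*65536 = -65536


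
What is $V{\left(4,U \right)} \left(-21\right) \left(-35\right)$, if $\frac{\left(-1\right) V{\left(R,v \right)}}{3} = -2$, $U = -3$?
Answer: $4410$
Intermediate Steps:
$V{\left(R,v \right)} = 6$ ($V{\left(R,v \right)} = \left(-3\right) \left(-2\right) = 6$)
$V{\left(4,U \right)} \left(-21\right) \left(-35\right) = 6 \left(-21\right) \left(-35\right) = \left(-126\right) \left(-35\right) = 4410$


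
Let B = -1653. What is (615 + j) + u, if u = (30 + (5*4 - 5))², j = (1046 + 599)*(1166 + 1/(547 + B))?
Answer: 303471945/158 ≈ 1.9207e+6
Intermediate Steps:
j = 303054825/158 (j = (1046 + 599)*(1166 + 1/(547 - 1653)) = 1645*(1166 + 1/(-1106)) = 1645*(1166 - 1/1106) = 1645*(1289595/1106) = 303054825/158 ≈ 1.9181e+6)
u = 2025 (u = (30 + (20 - 5))² = (30 + 15)² = 45² = 2025)
(615 + j) + u = (615 + 303054825/158) + 2025 = 303151995/158 + 2025 = 303471945/158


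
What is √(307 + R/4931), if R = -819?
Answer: √7460593138/4931 ≈ 17.517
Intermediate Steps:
√(307 + R/4931) = √(307 - 819/4931) = √(1512998/4931) = √7460593138/4931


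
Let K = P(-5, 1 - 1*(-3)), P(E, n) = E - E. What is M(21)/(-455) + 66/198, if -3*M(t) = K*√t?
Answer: ⅓ ≈ 0.33333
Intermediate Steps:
P(E, n) = 0
K = 0
M(t) = 0 (M(t) = -0*√t = -⅓*0 = 0)
M(21)/(-455) + 66/198 = 0/(-455) + 66/198 = 0*(-1/455) + 66*(1/198) = 0 + ⅓ = ⅓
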